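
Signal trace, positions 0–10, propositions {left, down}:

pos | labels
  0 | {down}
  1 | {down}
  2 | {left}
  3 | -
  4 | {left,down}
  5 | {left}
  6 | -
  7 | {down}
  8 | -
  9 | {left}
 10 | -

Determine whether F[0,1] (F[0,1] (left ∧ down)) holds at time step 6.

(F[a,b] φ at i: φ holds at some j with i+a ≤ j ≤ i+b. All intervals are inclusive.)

Check F[0,1] (left ∧ down) at each j in [6,7]:
  j=6: fails (none in [6,7])
  j=7: fails (none in [7,8])
No position in the window satisfies it → formula fails.

Does not hold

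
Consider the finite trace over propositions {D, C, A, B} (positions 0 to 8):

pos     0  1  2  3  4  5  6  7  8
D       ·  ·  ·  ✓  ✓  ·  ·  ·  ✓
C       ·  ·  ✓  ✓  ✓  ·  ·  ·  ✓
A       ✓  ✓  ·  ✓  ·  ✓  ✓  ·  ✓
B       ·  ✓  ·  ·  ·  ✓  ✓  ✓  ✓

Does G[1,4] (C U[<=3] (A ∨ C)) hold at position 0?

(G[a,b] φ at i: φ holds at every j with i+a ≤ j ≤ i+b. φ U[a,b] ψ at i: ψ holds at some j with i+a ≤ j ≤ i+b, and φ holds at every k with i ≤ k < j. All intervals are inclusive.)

True

Check (C U[<=3] (A ∨ C)) at every j in [1,4]:
  j=1: holds
  j=2: holds
  j=3: holds
  j=4: holds
All positions satisfy it → formula holds.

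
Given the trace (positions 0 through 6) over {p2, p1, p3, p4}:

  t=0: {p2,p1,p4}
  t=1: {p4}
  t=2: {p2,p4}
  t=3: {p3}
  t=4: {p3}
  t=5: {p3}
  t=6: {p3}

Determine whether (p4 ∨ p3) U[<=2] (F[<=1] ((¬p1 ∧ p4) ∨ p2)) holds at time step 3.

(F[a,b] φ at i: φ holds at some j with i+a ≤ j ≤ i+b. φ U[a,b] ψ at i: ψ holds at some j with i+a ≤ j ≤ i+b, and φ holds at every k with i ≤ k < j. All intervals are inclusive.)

Need some j in [3,5] with F[<=1] ((¬p1 ∧ p4) ∨ p2), and (p4 ∨ p3) at every k in [3,j-1].
  j=3: F[<=1] ((¬p1 ∧ p4) ∨ p2) — fails (none in [3,4]).
  j=4: F[<=1] ((¬p1 ∧ p4) ∨ p2) — fails (none in [4,5]).
  j=5: F[<=1] ((¬p1 ∧ p4) ∨ p2) — fails (none in [5,6]).
No j in the window works → until fails.

No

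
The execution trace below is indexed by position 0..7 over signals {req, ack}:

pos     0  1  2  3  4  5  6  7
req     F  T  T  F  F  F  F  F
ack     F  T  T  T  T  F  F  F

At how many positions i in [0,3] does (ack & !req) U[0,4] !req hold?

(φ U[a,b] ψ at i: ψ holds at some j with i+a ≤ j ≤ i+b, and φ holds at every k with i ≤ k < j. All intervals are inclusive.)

2

Evaluate at each i in [0,3]:
  i=0: ✓ (rhs at j=0)
  i=1: ✗ (lhs fails at k=1 before rhs at j=3)
  i=2: ✗ (lhs fails at k=2 before rhs at j=3)
  i=3: ✓ (rhs at j=3)
Positions where it holds: {0, 3} → 2.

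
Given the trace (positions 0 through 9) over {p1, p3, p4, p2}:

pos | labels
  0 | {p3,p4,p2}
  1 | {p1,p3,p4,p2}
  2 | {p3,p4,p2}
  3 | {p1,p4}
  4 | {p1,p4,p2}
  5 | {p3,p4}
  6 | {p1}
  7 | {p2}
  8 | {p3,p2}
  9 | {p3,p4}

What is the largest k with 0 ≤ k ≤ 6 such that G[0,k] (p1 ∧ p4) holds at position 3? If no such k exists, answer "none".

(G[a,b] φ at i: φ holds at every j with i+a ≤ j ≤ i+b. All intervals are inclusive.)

1

(p1 ∧ p4) must hold from j=3 onward; find where it first fails.
  j=3: holds
  j=4: holds
  j=5: fails
Holds on [3,4], so largest k = 1.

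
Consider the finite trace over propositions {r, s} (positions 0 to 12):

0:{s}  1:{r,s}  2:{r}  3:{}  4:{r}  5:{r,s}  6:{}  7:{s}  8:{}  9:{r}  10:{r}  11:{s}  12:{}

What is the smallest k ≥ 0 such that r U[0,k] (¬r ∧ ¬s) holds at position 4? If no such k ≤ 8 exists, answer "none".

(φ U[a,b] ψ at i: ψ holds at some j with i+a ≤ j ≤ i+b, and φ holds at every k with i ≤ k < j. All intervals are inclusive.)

2

Need earliest j ≥ 4 with (¬r ∧ ¬s), and r at every k in [4,j-1].
  j=4: rhs fails.
  j=5: rhs fails.
  j=6: rhs holds; lhs holds on [4,5]. k = 2.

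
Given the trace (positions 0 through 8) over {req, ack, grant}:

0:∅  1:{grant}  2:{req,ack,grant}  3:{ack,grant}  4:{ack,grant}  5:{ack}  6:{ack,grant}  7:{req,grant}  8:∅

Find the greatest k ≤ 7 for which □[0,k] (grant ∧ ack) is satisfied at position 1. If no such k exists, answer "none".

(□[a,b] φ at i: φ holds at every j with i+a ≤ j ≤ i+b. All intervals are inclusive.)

none

(grant ∧ ack) must hold from j=1 onward; find where it first fails.
  j=1: fails → no k works.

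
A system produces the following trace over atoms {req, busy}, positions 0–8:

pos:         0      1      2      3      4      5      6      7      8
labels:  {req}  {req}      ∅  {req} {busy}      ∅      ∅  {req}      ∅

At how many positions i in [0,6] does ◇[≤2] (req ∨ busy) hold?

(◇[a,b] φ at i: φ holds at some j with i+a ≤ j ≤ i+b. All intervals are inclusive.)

7

Evaluate at each i in [0,6]:
  i=0: ✓ (witness j=0)
  i=1: ✓ (witness j=1)
  i=2: ✓ (witness j=3)
  i=3: ✓ (witness j=3)
  i=4: ✓ (witness j=4)
  i=5: ✓ (witness j=7)
  i=6: ✓ (witness j=7)
Positions where it holds: {0, 1, 2, 3, 4, 5, 6} → 7.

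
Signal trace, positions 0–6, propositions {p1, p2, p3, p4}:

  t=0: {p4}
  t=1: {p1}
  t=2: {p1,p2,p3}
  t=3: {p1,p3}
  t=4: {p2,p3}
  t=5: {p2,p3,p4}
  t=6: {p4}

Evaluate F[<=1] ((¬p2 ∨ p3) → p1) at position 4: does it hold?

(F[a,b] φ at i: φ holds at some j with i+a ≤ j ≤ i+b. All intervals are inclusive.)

Check ((¬p2 ∨ p3) → p1) at each j in [4,5]:
  j=4: false
  j=5: false
No position in the window satisfies it → formula fails.

Does not hold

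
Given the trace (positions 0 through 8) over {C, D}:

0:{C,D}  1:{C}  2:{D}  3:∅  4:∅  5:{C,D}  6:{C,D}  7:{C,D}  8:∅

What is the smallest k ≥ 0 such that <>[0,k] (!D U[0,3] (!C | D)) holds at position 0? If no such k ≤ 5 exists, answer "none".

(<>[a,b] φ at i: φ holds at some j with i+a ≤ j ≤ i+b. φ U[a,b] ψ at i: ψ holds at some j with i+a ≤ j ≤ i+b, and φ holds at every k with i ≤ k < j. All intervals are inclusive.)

Scan j = 0,1,… for (!D U[0,3] (!C | D)):
  j=0: holds
First hit at j=0, so smallest k = 0-0 = 0.

0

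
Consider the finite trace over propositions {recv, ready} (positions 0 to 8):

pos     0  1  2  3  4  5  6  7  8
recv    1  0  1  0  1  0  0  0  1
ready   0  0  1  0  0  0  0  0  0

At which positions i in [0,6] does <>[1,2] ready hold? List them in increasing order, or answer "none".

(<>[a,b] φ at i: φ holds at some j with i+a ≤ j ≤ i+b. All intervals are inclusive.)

0, 1

Evaluate at each i in [0,6]:
  i=0: ✓ (witness j=2)
  i=1: ✓ (witness j=2)
  i=2: ✗ (none in [3,4])
  i=3: ✗ (none in [4,5])
  i=4: ✗ (none in [5,6])
  i=5: ✗ (none in [6,7])
  i=6: ✗ (none in [7,8])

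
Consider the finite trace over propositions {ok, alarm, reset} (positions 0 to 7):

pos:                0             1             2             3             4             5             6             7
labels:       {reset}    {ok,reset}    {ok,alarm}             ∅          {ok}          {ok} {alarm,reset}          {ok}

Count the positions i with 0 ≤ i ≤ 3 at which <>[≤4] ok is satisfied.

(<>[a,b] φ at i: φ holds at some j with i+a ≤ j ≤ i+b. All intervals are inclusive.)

4

Evaluate at each i in [0,3]:
  i=0: ✓ (witness j=1)
  i=1: ✓ (witness j=1)
  i=2: ✓ (witness j=2)
  i=3: ✓ (witness j=4)
Positions where it holds: {0, 1, 2, 3} → 4.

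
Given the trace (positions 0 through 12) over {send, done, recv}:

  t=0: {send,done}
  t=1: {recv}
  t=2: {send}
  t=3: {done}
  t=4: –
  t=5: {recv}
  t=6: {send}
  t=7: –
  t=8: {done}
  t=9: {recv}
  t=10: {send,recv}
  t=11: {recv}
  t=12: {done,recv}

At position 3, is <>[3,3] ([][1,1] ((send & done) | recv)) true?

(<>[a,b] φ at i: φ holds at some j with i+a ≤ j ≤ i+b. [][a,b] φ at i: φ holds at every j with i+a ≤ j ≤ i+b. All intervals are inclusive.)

Check [][1,1] ((send & done) | recv) at each j in [6,6]:
  j=6: fails at 7
No position in the window satisfies it → formula fails.

Does not hold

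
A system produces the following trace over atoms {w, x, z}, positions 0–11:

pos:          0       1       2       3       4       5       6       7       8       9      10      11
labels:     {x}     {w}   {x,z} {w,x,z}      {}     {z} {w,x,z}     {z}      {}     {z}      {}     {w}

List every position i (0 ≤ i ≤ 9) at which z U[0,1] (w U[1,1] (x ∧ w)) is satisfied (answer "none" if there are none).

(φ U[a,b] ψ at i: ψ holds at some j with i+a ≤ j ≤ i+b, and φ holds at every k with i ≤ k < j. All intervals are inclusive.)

Evaluate at each i in [0,9]:
  i=0: ✗ (no rhs in [0,1])
  i=1: ✗ (no rhs in [1,2])
  i=2: ✗ (no rhs in [2,3])
  i=3: ✗ (no rhs in [3,4])
  i=4: ✗ (no rhs in [4,5])
  i=5: ✗ (no rhs in [5,6])
  i=6: ✗ (no rhs in [6,7])
  i=7: ✗ (no rhs in [7,8])
  i=8: ✗ (no rhs in [8,9])
  i=9: ✗ (no rhs in [9,10])

none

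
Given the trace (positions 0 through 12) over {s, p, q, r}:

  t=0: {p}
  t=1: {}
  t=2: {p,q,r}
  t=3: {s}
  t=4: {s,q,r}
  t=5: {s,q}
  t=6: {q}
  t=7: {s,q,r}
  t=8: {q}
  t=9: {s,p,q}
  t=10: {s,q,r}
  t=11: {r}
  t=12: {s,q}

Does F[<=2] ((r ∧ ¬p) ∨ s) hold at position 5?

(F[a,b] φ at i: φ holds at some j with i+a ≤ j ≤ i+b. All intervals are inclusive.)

Check ((r ∧ ¬p) ∨ s) at each j in [5,7]:
  j=5: true
  j=6: false
  j=7: true
Found at j=5 → formula holds.

True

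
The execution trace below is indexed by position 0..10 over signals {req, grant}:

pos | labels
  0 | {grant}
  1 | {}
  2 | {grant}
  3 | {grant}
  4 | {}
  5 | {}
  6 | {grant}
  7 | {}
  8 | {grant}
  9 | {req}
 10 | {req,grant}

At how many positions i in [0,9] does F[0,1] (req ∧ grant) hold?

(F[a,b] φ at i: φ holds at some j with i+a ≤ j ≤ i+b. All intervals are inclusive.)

1

Evaluate at each i in [0,9]:
  i=0: ✗ (none in [0,1])
  i=1: ✗ (none in [1,2])
  i=2: ✗ (none in [2,3])
  i=3: ✗ (none in [3,4])
  i=4: ✗ (none in [4,5])
  i=5: ✗ (none in [5,6])
  i=6: ✗ (none in [6,7])
  i=7: ✗ (none in [7,8])
  i=8: ✗ (none in [8,9])
  i=9: ✓ (witness j=10)
Positions where it holds: {9} → 1.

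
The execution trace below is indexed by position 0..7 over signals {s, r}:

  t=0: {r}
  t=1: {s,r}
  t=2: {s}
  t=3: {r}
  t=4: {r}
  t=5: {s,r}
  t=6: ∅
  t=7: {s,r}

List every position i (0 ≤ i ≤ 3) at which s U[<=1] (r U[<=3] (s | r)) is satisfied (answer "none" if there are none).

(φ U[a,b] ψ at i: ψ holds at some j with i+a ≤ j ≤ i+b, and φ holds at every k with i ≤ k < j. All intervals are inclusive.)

0, 1, 2, 3

Evaluate at each i in [0,3]:
  i=0: ✓ (rhs at j=0)
  i=1: ✓ (rhs at j=1)
  i=2: ✓ (rhs at j=2)
  i=3: ✓ (rhs at j=3)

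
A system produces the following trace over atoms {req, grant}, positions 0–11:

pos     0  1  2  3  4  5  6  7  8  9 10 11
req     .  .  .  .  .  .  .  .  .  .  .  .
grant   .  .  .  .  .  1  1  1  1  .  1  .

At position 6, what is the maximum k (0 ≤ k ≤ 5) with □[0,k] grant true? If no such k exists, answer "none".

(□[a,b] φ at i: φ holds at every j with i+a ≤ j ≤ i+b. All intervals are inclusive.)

2

grant must hold from j=6 onward; find where it first fails.
  j=6: holds
  j=7: holds
  j=8: holds
  j=9: fails
Holds on [6,8], so largest k = 2.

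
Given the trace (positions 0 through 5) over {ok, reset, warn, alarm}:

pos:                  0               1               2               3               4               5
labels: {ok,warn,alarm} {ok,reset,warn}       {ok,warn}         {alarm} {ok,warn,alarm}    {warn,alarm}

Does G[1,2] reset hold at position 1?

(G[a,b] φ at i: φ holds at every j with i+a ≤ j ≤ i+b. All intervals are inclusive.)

Check reset at every j in [2,3]:
  j=2: false
  j=3: false
Fails at j=2 → formula fails.

False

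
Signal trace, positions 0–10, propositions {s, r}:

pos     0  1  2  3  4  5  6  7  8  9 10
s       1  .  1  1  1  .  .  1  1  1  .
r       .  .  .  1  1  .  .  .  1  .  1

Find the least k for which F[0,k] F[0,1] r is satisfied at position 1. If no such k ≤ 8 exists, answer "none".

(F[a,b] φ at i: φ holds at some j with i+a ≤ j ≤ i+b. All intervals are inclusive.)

1

Scan j = 1,2,… for F[0,1] r:
  j=1: fails
  j=2: holds
First hit at j=2, so smallest k = 2-1 = 1.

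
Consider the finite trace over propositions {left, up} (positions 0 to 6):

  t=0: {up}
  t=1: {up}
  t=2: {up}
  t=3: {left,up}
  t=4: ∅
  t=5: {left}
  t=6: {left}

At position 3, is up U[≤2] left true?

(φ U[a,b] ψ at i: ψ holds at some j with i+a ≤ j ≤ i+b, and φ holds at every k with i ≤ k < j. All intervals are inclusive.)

Yes

Need some j in [3,5] with left, and up at every k in [3,j-1].
  j=3: left holds; no prefix to check → satisfied.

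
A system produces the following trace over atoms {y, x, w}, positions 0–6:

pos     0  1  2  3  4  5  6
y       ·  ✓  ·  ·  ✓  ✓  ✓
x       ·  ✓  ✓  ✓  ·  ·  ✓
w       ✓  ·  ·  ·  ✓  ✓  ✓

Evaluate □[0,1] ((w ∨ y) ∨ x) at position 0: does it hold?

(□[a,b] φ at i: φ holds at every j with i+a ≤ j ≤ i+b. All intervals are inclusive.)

Check ((w ∨ y) ∨ x) at every j in [0,1]:
  j=0: true
  j=1: true
All positions satisfy it → formula holds.

Holds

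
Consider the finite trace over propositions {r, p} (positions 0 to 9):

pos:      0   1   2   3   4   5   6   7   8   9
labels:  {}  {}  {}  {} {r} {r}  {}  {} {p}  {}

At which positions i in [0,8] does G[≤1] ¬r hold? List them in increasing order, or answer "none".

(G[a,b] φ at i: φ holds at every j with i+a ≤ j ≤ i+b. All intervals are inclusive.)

0, 1, 2, 6, 7, 8

Evaluate at each i in [0,8]:
  i=0: ✓ (all of [0,1])
  i=1: ✓ (all of [1,2])
  i=2: ✓ (all of [2,3])
  i=3: ✗ (fails at j=4)
  i=4: ✗ (fails at j=4)
  i=5: ✗ (fails at j=5)
  i=6: ✓ (all of [6,7])
  i=7: ✓ (all of [7,8])
  i=8: ✓ (all of [8,9])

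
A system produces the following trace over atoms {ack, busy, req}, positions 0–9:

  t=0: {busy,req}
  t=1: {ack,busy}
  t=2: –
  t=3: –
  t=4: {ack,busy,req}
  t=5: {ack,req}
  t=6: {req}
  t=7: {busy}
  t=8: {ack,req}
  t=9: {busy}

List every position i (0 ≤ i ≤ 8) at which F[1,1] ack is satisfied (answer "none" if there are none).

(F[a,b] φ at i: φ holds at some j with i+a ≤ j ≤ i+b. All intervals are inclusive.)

0, 3, 4, 7

Evaluate at each i in [0,8]:
  i=0: ✓ (witness j=1)
  i=1: ✗ (none in [2,2])
  i=2: ✗ (none in [3,3])
  i=3: ✓ (witness j=4)
  i=4: ✓ (witness j=5)
  i=5: ✗ (none in [6,6])
  i=6: ✗ (none in [7,7])
  i=7: ✓ (witness j=8)
  i=8: ✗ (none in [9,9])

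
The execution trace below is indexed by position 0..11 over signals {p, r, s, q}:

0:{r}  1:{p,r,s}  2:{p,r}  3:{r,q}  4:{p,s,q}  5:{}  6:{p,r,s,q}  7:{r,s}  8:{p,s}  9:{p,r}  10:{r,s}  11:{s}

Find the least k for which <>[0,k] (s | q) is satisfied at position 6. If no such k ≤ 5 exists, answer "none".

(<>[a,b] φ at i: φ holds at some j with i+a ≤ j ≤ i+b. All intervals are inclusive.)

0

Scan j = 6,7,… for (s | q):
  j=6: holds
First hit at j=6, so smallest k = 6-6 = 0.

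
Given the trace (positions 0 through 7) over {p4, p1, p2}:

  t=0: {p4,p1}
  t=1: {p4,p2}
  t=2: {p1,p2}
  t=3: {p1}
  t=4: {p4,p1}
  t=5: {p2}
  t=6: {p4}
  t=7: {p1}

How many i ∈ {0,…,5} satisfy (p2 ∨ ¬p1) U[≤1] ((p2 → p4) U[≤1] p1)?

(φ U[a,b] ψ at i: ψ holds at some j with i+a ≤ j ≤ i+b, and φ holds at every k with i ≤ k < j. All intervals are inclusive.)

6

Evaluate at each i in [0,5]:
  i=0: ✓ (rhs at j=0)
  i=1: ✓ (rhs at j=1)
  i=2: ✓ (rhs at j=2)
  i=3: ✓ (rhs at j=3)
  i=4: ✓ (rhs at j=4)
  i=5: ✓ (rhs at j=6; lhs holds on [5,5])
Positions where it holds: {0, 1, 2, 3, 4, 5} → 6.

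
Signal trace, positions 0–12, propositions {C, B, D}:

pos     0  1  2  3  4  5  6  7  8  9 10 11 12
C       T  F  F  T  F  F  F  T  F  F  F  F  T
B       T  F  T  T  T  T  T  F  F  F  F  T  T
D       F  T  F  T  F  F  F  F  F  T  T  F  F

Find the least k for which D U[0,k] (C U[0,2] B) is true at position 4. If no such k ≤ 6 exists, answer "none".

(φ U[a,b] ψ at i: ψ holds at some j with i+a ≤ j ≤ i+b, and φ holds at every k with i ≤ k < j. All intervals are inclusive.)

Need earliest j ≥ 4 with (C U[0,2] B), and D at every k in [4,j-1].
  j=4: rhs holds (empty prefix). k = 0.

0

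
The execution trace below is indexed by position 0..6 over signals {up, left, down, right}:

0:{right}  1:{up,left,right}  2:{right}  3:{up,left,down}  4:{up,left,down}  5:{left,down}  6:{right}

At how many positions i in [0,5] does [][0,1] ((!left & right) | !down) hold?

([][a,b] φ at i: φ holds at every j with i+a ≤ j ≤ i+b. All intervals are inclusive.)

2

Evaluate at each i in [0,5]:
  i=0: ✓ (all of [0,1])
  i=1: ✓ (all of [1,2])
  i=2: ✗ (fails at j=3)
  i=3: ✗ (fails at j=3)
  i=4: ✗ (fails at j=4)
  i=5: ✗ (fails at j=5)
Positions where it holds: {0, 1} → 2.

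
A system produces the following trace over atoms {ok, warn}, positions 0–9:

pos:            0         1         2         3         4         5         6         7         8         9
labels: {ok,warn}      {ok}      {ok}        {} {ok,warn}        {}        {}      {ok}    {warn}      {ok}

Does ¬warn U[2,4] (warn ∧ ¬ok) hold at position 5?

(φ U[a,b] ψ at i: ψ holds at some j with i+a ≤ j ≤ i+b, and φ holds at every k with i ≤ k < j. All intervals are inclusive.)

Need some j in [7,9] with (warn ∧ ¬ok), and ¬warn at every k in [5,j-1].
  j=7: (warn ∧ ¬ok) false.
  j=8: (warn ∧ ¬ok) holds; ¬warn holds at every k in [5,7] → satisfied.

True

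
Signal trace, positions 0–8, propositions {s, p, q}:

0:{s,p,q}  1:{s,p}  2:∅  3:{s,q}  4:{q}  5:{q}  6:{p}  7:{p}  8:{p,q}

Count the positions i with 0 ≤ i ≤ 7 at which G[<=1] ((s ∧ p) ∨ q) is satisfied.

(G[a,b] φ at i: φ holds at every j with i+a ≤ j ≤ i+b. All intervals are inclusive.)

Evaluate at each i in [0,7]:
  i=0: ✓ (all of [0,1])
  i=1: ✗ (fails at j=2)
  i=2: ✗ (fails at j=2)
  i=3: ✓ (all of [3,4])
  i=4: ✓ (all of [4,5])
  i=5: ✗ (fails at j=6)
  i=6: ✗ (fails at j=6)
  i=7: ✗ (fails at j=7)
Positions where it holds: {0, 3, 4} → 3.

3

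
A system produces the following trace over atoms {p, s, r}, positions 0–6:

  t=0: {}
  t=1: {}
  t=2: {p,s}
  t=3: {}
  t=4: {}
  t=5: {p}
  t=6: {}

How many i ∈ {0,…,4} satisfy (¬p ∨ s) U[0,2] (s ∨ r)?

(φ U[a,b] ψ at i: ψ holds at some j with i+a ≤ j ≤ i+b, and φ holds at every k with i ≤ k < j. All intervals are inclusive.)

Evaluate at each i in [0,4]:
  i=0: ✓ (rhs at j=2; lhs holds on [0,1])
  i=1: ✓ (rhs at j=2; lhs holds on [1,1])
  i=2: ✓ (rhs at j=2)
  i=3: ✗ (no rhs in [3,5])
  i=4: ✗ (no rhs in [4,6])
Positions where it holds: {0, 1, 2} → 3.

3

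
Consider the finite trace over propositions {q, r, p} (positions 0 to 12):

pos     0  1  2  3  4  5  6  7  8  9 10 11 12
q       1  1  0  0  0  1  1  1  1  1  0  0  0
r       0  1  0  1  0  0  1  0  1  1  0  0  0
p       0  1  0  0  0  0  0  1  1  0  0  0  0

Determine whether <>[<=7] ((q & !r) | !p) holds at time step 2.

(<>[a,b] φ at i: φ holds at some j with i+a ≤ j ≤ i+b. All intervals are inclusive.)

Check ((q & !r) | !p) at each j in [2,9]:
  j=2: true
  j=3: true
  j=4: true
  j=5: true
  j=6: true
  j=7: true
  j=8: false
  j=9: true
Found at j=2 → formula holds.

True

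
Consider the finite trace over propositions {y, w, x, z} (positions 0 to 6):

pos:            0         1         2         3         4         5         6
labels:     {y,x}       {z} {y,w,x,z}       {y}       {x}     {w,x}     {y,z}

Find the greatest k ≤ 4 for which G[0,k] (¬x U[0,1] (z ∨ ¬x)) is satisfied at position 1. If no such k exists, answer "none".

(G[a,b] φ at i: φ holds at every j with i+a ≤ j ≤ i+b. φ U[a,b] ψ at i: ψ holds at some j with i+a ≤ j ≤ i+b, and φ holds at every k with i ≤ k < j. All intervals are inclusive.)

(¬x U[0,1] (z ∨ ¬x)) must hold from j=1 onward; find where it first fails.
  j=1: holds
  j=2: holds
  j=3: holds
  j=4: fails
Holds on [1,3], so largest k = 2.

2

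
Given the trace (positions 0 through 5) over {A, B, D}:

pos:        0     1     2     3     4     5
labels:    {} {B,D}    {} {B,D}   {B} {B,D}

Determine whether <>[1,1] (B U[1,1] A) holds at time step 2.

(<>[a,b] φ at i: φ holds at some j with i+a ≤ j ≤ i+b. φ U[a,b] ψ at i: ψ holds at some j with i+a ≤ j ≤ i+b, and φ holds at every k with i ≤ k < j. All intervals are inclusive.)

Does not hold

Check (B U[1,1] A) at each j in [3,3]:
  j=3: fails
No position in the window satisfies it → formula fails.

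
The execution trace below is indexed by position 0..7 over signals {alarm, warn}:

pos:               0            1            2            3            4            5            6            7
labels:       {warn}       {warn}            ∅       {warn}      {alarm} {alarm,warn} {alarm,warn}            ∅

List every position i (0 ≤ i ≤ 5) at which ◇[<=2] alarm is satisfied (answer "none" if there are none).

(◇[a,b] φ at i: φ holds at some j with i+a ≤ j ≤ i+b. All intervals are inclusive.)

2, 3, 4, 5

Evaluate at each i in [0,5]:
  i=0: ✗ (none in [0,2])
  i=1: ✗ (none in [1,3])
  i=2: ✓ (witness j=4)
  i=3: ✓ (witness j=4)
  i=4: ✓ (witness j=4)
  i=5: ✓ (witness j=5)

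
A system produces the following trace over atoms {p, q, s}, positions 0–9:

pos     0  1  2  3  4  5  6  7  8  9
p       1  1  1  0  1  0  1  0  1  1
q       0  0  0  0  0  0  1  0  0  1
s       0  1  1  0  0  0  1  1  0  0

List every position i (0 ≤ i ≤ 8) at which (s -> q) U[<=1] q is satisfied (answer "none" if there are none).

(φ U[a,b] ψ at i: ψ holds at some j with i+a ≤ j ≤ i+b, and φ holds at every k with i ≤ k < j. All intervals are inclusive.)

Evaluate at each i in [0,8]:
  i=0: ✗ (no rhs in [0,1])
  i=1: ✗ (no rhs in [1,2])
  i=2: ✗ (no rhs in [2,3])
  i=3: ✗ (no rhs in [3,4])
  i=4: ✗ (no rhs in [4,5])
  i=5: ✓ (rhs at j=6; lhs holds on [5,5])
  i=6: ✓ (rhs at j=6)
  i=7: ✗ (no rhs in [7,8])
  i=8: ✓ (rhs at j=9; lhs holds on [8,8])

5, 6, 8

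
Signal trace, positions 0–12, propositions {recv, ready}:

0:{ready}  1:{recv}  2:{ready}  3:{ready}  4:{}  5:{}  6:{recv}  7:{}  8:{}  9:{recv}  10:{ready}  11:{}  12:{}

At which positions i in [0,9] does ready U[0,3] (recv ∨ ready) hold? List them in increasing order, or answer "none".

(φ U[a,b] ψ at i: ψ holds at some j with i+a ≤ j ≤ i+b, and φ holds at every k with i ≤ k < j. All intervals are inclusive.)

Evaluate at each i in [0,9]:
  i=0: ✓ (rhs at j=0)
  i=1: ✓ (rhs at j=1)
  i=2: ✓ (rhs at j=2)
  i=3: ✓ (rhs at j=3)
  i=4: ✗ (lhs fails at k=4 before rhs at j=6)
  i=5: ✗ (lhs fails at k=5 before rhs at j=6)
  i=6: ✓ (rhs at j=6)
  i=7: ✗ (lhs fails at k=7 before rhs at j=9)
  i=8: ✗ (lhs fails at k=8 before rhs at j=9)
  i=9: ✓ (rhs at j=9)

0, 1, 2, 3, 6, 9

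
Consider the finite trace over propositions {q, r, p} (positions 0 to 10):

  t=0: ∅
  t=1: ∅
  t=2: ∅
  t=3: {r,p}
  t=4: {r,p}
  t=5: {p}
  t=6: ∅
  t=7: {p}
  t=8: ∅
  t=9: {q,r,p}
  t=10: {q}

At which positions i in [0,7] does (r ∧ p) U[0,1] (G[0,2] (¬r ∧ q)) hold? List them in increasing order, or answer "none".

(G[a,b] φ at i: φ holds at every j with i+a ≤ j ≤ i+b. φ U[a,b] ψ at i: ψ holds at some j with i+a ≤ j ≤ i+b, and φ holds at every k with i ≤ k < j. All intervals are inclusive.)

none

Evaluate at each i in [0,7]:
  i=0: ✗ (no rhs in [0,1])
  i=1: ✗ (no rhs in [1,2])
  i=2: ✗ (no rhs in [2,3])
  i=3: ✗ (no rhs in [3,4])
  i=4: ✗ (no rhs in [4,5])
  i=5: ✗ (no rhs in [5,6])
  i=6: ✗ (no rhs in [6,7])
  i=7: ✗ (no rhs in [7,8])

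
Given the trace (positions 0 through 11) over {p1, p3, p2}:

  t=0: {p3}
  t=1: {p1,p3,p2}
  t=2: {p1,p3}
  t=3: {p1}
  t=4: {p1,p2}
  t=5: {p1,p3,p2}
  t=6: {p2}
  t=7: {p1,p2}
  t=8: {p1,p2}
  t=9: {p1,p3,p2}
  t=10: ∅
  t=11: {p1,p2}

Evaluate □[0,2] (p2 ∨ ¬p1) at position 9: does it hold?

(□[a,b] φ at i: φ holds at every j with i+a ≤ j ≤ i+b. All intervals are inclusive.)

Check (p2 ∨ ¬p1) at every j in [9,11]:
  j=9: true
  j=10: true
  j=11: true
All positions satisfy it → formula holds.

Yes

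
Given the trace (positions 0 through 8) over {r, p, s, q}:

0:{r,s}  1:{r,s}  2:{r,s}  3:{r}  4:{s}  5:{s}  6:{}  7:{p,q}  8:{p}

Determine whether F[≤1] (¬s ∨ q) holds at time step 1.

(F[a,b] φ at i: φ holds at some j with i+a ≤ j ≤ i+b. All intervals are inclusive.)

Check (¬s ∨ q) at each j in [1,2]:
  j=1: false
  j=2: false
No position in the window satisfies it → formula fails.

No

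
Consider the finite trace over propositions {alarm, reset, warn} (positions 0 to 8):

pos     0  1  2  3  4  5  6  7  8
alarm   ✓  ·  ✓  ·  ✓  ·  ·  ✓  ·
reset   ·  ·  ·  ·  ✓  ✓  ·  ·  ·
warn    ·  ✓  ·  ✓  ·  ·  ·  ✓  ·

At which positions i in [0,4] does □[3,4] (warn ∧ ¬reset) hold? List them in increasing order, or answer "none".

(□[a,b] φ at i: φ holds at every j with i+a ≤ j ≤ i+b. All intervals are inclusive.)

none

Evaluate at each i in [0,4]:
  i=0: ✗ (fails at j=4)
  i=1: ✗ (fails at j=4)
  i=2: ✗ (fails at j=5)
  i=3: ✗ (fails at j=6)
  i=4: ✗ (fails at j=8)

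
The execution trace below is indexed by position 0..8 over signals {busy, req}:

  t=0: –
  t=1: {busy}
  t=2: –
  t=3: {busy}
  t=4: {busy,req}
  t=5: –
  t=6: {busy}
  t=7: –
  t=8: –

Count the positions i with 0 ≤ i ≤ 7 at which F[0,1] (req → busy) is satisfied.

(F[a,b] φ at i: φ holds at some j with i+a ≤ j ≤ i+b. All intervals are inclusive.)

8

Evaluate at each i in [0,7]:
  i=0: ✓ (witness j=0)
  i=1: ✓ (witness j=1)
  i=2: ✓ (witness j=2)
  i=3: ✓ (witness j=3)
  i=4: ✓ (witness j=4)
  i=5: ✓ (witness j=5)
  i=6: ✓ (witness j=6)
  i=7: ✓ (witness j=7)
Positions where it holds: {0, 1, 2, 3, 4, 5, 6, 7} → 8.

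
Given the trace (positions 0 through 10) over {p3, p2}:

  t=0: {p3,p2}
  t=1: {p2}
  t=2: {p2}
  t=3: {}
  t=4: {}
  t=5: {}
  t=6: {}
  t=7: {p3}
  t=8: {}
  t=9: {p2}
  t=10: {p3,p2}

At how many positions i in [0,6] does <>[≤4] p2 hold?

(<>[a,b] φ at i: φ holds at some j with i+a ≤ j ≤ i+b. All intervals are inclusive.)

Evaluate at each i in [0,6]:
  i=0: ✓ (witness j=0)
  i=1: ✓ (witness j=1)
  i=2: ✓ (witness j=2)
  i=3: ✗ (none in [3,7])
  i=4: ✗ (none in [4,8])
  i=5: ✓ (witness j=9)
  i=6: ✓ (witness j=9)
Positions where it holds: {0, 1, 2, 5, 6} → 5.

5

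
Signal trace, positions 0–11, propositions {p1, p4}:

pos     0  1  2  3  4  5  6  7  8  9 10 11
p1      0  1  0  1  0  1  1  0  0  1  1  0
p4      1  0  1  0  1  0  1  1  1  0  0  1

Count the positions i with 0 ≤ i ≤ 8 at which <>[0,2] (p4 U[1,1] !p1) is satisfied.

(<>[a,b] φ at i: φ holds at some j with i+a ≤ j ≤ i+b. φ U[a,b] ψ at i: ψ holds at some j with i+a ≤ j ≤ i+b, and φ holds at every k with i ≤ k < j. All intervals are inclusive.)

Evaluate at each i in [0,8]:
  i=0: ✗ (none in [0,2])
  i=1: ✗ (none in [1,3])
  i=2: ✗ (none in [2,4])
  i=3: ✗ (none in [3,5])
  i=4: ✓ (witness j=6)
  i=5: ✓ (witness j=6)
  i=6: ✓ (witness j=6)
  i=7: ✓ (witness j=7)
  i=8: ✗ (none in [8,10])
Positions where it holds: {4, 5, 6, 7} → 4.

4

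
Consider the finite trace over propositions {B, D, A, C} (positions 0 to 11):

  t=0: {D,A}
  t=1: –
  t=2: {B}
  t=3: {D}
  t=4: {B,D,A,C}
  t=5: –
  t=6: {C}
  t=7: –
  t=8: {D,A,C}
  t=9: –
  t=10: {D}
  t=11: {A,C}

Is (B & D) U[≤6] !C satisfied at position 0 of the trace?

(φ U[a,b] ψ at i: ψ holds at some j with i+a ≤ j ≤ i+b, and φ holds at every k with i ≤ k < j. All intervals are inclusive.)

Need some j in [0,6] with !C, and (B & D) at every k in [0,j-1].
  j=0: !C holds; no prefix to check → satisfied.

Yes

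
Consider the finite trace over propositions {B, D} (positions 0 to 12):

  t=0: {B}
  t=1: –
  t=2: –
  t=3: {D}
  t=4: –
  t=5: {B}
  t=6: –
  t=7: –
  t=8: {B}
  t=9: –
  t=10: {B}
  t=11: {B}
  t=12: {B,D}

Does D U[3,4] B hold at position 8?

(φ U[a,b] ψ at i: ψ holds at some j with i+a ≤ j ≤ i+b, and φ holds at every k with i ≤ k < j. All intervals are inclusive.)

Need some j in [11,12] with B, and D at every k in [8,j-1].
  j=11: B holds, but D fails at k=8 → not this j.
  j=12: B holds, but D fails at k=8 → not this j.
No j in the window works → until fails.

False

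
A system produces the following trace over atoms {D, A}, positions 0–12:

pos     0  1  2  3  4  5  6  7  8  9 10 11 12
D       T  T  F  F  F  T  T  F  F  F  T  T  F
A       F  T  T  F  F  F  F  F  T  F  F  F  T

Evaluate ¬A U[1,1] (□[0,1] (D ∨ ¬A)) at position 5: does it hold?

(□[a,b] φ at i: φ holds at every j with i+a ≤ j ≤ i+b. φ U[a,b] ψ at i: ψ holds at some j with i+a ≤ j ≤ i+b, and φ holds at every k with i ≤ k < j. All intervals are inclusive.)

Yes

Need some j in [6,6] with □[0,1] (D ∨ ¬A), and ¬A at every k in [5,j-1].
  j=6: □[0,1] (D ∨ ¬A) holds; ¬A holds at every k in [5,5] → satisfied.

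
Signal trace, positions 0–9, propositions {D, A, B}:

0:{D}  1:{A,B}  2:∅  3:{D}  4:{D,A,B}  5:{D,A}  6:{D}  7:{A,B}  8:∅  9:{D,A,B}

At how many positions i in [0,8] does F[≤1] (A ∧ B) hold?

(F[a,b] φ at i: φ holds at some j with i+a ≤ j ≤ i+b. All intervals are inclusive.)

Evaluate at each i in [0,8]:
  i=0: ✓ (witness j=1)
  i=1: ✓ (witness j=1)
  i=2: ✗ (none in [2,3])
  i=3: ✓ (witness j=4)
  i=4: ✓ (witness j=4)
  i=5: ✗ (none in [5,6])
  i=6: ✓ (witness j=7)
  i=7: ✓ (witness j=7)
  i=8: ✓ (witness j=9)
Positions where it holds: {0, 1, 3, 4, 6, 7, 8} → 7.

7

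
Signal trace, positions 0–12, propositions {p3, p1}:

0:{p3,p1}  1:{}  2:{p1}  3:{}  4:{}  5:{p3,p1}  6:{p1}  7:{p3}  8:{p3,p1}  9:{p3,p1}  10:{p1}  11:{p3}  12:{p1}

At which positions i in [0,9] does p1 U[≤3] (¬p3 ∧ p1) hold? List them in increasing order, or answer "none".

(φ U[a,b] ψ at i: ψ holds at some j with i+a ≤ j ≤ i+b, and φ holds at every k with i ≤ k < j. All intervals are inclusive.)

2, 5, 6, 8, 9

Evaluate at each i in [0,9]:
  i=0: ✗ (lhs fails at k=1 before rhs at j=2)
  i=1: ✗ (lhs fails at k=1 before rhs at j=2)
  i=2: ✓ (rhs at j=2)
  i=3: ✗ (lhs fails at k=3 before rhs at j=6)
  i=4: ✗ (lhs fails at k=4 before rhs at j=6)
  i=5: ✓ (rhs at j=6; lhs holds on [5,5])
  i=6: ✓ (rhs at j=6)
  i=7: ✗ (lhs fails at k=7 before rhs at j=10)
  i=8: ✓ (rhs at j=10; lhs holds on [8,9])
  i=9: ✓ (rhs at j=10; lhs holds on [9,9])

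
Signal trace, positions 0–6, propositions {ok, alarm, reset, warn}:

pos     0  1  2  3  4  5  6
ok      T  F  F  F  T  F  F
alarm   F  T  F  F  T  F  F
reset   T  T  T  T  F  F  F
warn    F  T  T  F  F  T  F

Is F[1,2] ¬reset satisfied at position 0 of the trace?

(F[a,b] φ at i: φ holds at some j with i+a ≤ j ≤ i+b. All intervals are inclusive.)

Does not hold

Check ¬reset at each j in [1,2]:
  j=1: false
  j=2: false
No position in the window satisfies it → formula fails.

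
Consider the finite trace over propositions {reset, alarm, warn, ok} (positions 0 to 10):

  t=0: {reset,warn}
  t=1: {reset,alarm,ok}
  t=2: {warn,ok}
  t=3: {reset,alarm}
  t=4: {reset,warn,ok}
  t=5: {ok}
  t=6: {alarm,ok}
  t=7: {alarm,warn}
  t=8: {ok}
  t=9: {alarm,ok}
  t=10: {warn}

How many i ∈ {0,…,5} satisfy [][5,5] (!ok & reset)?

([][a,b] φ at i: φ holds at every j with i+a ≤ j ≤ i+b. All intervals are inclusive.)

0

Evaluate at each i in [0,5]:
  i=0: ✗ (fails at j=5)
  i=1: ✗ (fails at j=6)
  i=2: ✗ (fails at j=7)
  i=3: ✗ (fails at j=8)
  i=4: ✗ (fails at j=9)
  i=5: ✗ (fails at j=10)
Positions where it holds: {} → 0.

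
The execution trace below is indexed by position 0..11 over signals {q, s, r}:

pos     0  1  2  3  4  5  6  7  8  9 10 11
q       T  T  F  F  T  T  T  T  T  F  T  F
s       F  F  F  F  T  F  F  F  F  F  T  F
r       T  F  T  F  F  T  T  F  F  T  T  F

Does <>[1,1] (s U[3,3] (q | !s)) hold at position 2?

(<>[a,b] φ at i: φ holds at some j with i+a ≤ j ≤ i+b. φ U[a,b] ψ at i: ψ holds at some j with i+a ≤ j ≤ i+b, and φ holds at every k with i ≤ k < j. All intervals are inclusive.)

Does not hold

Check (s U[3,3] (q | !s)) at each j in [3,3]:
  j=3: fails
No position in the window satisfies it → formula fails.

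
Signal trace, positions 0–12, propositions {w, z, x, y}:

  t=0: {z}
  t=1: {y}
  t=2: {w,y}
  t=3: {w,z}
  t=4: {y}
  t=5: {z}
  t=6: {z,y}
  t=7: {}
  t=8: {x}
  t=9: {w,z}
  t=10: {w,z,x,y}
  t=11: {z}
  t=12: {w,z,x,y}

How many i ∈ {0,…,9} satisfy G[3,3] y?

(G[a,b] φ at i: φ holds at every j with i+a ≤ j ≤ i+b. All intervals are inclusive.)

Evaluate at each i in [0,9]:
  i=0: ✗ (fails at j=3)
  i=1: ✓ (all of [4,4])
  i=2: ✗ (fails at j=5)
  i=3: ✓ (all of [6,6])
  i=4: ✗ (fails at j=7)
  i=5: ✗ (fails at j=8)
  i=6: ✗ (fails at j=9)
  i=7: ✓ (all of [10,10])
  i=8: ✗ (fails at j=11)
  i=9: ✓ (all of [12,12])
Positions where it holds: {1, 3, 7, 9} → 4.

4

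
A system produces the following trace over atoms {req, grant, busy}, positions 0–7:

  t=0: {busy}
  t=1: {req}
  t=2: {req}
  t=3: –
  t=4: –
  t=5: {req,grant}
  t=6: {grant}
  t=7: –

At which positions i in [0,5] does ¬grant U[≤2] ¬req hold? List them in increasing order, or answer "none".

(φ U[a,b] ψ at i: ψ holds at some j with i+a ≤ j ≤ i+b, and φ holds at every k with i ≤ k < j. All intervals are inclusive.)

0, 1, 2, 3, 4

Evaluate at each i in [0,5]:
  i=0: ✓ (rhs at j=0)
  i=1: ✓ (rhs at j=3; lhs holds on [1,2])
  i=2: ✓ (rhs at j=3; lhs holds on [2,2])
  i=3: ✓ (rhs at j=3)
  i=4: ✓ (rhs at j=4)
  i=5: ✗ (lhs fails at k=5 before rhs at j=6)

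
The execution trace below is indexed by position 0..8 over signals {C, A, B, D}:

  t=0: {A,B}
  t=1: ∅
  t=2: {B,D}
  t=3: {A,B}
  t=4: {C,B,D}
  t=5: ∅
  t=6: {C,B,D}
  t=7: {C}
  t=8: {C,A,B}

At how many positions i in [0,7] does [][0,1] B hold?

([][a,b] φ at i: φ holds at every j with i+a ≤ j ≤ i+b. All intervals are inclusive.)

2

Evaluate at each i in [0,7]:
  i=0: ✗ (fails at j=1)
  i=1: ✗ (fails at j=1)
  i=2: ✓ (all of [2,3])
  i=3: ✓ (all of [3,4])
  i=4: ✗ (fails at j=5)
  i=5: ✗ (fails at j=5)
  i=6: ✗ (fails at j=7)
  i=7: ✗ (fails at j=7)
Positions where it holds: {2, 3} → 2.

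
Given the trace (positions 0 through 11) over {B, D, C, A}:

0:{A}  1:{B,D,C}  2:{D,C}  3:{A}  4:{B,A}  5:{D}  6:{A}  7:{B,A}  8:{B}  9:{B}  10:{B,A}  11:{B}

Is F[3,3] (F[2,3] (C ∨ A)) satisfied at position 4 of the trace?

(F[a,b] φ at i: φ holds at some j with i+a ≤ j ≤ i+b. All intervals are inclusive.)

Holds

Check F[2,3] (C ∨ A) at each j in [7,7]:
  j=7: holds (witness at 10)
Found at j=7 → formula holds.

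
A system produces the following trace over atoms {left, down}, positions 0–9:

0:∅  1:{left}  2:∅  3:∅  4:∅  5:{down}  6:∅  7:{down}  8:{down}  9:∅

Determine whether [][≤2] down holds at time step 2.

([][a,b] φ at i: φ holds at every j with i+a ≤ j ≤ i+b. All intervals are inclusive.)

Check down at every j in [2,4]:
  j=2: false
  j=3: false
  j=4: false
Fails at j=2 → formula fails.

Does not hold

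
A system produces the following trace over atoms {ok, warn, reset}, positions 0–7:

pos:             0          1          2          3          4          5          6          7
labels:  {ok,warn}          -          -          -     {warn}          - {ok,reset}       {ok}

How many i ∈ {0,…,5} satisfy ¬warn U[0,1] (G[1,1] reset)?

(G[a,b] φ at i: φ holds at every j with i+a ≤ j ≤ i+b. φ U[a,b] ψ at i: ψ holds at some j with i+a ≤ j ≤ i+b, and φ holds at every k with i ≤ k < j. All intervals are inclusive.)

1

Evaluate at each i in [0,5]:
  i=0: ✗ (no rhs in [0,1])
  i=1: ✗ (no rhs in [1,2])
  i=2: ✗ (no rhs in [2,3])
  i=3: ✗ (no rhs in [3,4])
  i=4: ✗ (lhs fails at k=4 before rhs at j=5)
  i=5: ✓ (rhs at j=5)
Positions where it holds: {5} → 1.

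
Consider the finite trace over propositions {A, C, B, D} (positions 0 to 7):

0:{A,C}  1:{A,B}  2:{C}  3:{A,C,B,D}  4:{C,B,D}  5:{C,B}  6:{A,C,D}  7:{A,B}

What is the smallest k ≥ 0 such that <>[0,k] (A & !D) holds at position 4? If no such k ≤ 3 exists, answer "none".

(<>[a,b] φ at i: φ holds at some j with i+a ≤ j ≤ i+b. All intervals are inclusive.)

3

Scan j = 4,5,… for (A & !D):
  j=4: fails
  j=5: fails
  j=6: fails
  j=7: holds
First hit at j=7, so smallest k = 7-4 = 3.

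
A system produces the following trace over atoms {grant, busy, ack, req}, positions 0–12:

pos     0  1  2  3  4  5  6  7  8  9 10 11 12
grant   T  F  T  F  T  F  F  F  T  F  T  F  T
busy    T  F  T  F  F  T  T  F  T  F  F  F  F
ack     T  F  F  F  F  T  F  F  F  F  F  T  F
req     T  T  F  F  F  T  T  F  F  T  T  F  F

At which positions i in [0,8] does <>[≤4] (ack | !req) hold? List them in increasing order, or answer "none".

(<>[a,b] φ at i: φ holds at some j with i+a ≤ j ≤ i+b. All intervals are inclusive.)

0, 1, 2, 3, 4, 5, 6, 7, 8

Evaluate at each i in [0,8]:
  i=0: ✓ (witness j=0)
  i=1: ✓ (witness j=2)
  i=2: ✓ (witness j=2)
  i=3: ✓ (witness j=3)
  i=4: ✓ (witness j=4)
  i=5: ✓ (witness j=5)
  i=6: ✓ (witness j=7)
  i=7: ✓ (witness j=7)
  i=8: ✓ (witness j=8)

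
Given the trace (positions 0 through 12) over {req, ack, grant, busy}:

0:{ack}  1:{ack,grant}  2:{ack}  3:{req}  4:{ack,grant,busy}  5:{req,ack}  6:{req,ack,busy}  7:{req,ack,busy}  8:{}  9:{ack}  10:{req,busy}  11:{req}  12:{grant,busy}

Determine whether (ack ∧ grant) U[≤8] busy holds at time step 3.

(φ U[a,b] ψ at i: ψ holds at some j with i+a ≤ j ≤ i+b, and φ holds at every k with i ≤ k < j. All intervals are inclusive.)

Need some j in [3,11] with busy, and (ack ∧ grant) at every k in [3,j-1].
  j=3: busy false.
  j=4: busy holds, but (ack ∧ grant) fails at k=3 → not this j.
  j=5: busy false.
  j=6: busy holds, but (ack ∧ grant) fails at k=3 → not this j.
  j=7: busy holds, but (ack ∧ grant) fails at k=3 → not this j.
  j=8: busy false.
  j=9: busy false.
  j=10: busy holds, but (ack ∧ grant) fails at k=3 → not this j.
  j=11: busy false.
No j in the window works → until fails.

No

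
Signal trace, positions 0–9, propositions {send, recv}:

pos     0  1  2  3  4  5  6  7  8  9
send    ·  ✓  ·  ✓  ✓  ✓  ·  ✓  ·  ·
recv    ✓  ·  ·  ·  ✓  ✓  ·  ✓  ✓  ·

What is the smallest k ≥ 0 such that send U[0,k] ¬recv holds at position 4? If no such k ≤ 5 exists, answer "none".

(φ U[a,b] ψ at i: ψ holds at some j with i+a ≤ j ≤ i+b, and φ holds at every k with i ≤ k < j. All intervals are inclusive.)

Need earliest j ≥ 4 with ¬recv, and send at every k in [4,j-1].
  j=4: rhs fails.
  j=5: rhs fails.
  j=6: rhs holds; lhs holds on [4,5]. k = 2.

2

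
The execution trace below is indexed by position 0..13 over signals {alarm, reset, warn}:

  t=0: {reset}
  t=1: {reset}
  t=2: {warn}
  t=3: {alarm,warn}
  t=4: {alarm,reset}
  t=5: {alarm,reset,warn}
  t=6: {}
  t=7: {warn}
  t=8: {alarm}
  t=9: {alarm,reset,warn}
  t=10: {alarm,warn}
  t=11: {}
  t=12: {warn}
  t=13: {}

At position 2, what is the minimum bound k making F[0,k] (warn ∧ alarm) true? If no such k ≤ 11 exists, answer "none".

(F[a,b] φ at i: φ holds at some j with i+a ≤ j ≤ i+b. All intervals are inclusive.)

1

Scan j = 2,3,… for (warn ∧ alarm):
  j=2: fails
  j=3: holds
First hit at j=3, so smallest k = 3-2 = 1.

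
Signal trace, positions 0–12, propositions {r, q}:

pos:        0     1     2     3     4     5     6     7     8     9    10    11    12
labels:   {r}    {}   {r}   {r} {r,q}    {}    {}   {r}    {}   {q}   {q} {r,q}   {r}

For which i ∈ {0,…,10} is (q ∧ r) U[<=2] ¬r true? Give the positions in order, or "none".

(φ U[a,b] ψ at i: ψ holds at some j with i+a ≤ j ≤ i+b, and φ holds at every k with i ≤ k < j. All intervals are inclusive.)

1, 4, 5, 6, 8, 9, 10

Evaluate at each i in [0,10]:
  i=0: ✗ (lhs fails at k=0 before rhs at j=1)
  i=1: ✓ (rhs at j=1)
  i=2: ✗ (no rhs in [2,4])
  i=3: ✗ (lhs fails at k=3 before rhs at j=5)
  i=4: ✓ (rhs at j=5; lhs holds on [4,4])
  i=5: ✓ (rhs at j=5)
  i=6: ✓ (rhs at j=6)
  i=7: ✗ (lhs fails at k=7 before rhs at j=8)
  i=8: ✓ (rhs at j=8)
  i=9: ✓ (rhs at j=9)
  i=10: ✓ (rhs at j=10)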